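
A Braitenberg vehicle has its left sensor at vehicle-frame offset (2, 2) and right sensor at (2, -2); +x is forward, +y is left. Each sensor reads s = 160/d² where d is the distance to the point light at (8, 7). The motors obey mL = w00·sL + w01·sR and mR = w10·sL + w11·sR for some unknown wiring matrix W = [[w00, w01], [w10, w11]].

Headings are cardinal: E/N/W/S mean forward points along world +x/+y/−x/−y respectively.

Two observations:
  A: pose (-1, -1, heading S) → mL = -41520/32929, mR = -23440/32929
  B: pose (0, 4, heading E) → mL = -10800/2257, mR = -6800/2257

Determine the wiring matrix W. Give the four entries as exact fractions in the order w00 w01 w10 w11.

-1/2 -1 -1 1/2

obs A: pose=(-1,-1,S) → sL=160/149, sR=160/221, mL=-41520/32929, mR=-23440/32929
obs B: pose=(0,4,E) → sL=160/37, sR=160/61, mL=-10800/2257, mR=-6800/2257
sensor matrix S = [[160/149, 160/221], [160/37, 160/61]]; det S = -23347200/74320753
solve [mL_A; mL_B] = S·[w00; w01] and [mR_A; mR_B] = S·[w10; w11]:
  w00 = -1/2, w01 = -1, w10 = -1, w11 = 1/2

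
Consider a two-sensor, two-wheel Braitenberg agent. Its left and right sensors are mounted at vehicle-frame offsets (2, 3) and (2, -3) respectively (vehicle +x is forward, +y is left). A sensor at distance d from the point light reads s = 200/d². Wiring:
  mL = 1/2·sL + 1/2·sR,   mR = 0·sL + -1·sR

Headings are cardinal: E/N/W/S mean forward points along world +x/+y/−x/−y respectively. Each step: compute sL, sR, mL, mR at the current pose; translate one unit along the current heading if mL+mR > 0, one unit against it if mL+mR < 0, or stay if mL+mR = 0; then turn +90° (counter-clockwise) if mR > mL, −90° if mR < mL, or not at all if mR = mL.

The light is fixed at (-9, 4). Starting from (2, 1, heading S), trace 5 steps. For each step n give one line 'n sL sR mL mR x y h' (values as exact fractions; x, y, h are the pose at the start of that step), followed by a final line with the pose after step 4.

0 200/221 200/89 31000/19669 -200/89 2 1 S
1 100/53 100/41 4700/2173 -100/41 2 2 W
2 200/81 8/9 136/81 -8/9 3 2 N
3 1 50/53 103/106 -50/53 3 3 E
4 40/53 200/109 7480/5777 -200/109 4 3 S
final 4 4 W

n=0: pose=(2,1,S); sL=200/221, sR=200/89; mL=31000/19669, mR=-200/89; mL+mR=-13200/19669 → advance -1; mR−mL=-75200/19669 → turn -1·90°
n=1: pose=(2,2,W); sL=100/53, sR=100/41; mL=4700/2173, mR=-100/41; mL+mR=-600/2173 → advance -1; mR−mL=-10000/2173 → turn -1·90°
n=2: pose=(3,2,N); sL=200/81, sR=8/9; mL=136/81, mR=-8/9; mL+mR=64/81 → advance +1; mR−mL=-208/81 → turn -1·90°
n=3: pose=(3,3,E); sL=1, sR=50/53; mL=103/106, mR=-50/53; mL+mR=3/106 → advance +1; mR−mL=-203/106 → turn -1·90°
n=4: pose=(4,3,S); sL=40/53, sR=200/109; mL=7480/5777, mR=-200/109; mL+mR=-3120/5777 → advance -1; mR−mL=-18080/5777 → turn -1·90°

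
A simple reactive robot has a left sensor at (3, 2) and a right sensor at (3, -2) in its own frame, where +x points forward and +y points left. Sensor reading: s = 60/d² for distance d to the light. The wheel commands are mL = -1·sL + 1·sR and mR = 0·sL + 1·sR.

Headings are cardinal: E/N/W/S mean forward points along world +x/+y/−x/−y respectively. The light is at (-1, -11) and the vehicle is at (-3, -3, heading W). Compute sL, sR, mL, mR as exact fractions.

left sensor world pos  = (-6, -5); dL² = 61
right sensor world pos = (-6, -1); dR² = 125
sL = 60/61 = 60/61
sR = 60/125 = 12/25
mL = -1·sL + 1·sR = -768/1525
mR = 0·sL + 1·sR = 12/25

60/61 12/25 -768/1525 12/25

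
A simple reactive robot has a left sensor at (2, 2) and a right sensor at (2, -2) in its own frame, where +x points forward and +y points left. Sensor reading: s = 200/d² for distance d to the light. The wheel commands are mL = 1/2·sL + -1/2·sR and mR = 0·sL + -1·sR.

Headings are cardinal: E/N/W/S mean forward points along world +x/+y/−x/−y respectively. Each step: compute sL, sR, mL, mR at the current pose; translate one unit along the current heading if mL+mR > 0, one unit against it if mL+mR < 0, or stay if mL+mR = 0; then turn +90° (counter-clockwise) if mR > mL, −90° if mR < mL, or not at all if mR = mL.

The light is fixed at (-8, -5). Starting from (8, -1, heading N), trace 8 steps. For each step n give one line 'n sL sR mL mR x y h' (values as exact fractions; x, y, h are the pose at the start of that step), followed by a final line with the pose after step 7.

n=0: pose=(8,-1,N); sL=25/29, sR=5/9; mL=40/261, mR=-5/9; mL+mR=-35/87 → advance -1; mR−mL=-185/261 → turn -1·90°
n=1: pose=(8,-2,E); sL=200/349, sR=8/13; mL=-96/4537, mR=-8/13; mL+mR=-2888/4537 → advance -1; mR−mL=-2696/4537 → turn -1·90°
n=2: pose=(7,-2,S); sL=20/29, sR=20/17; mL=-120/493, mR=-20/17; mL+mR=-700/493 → advance -1; mR−mL=-460/493 → turn -1·90°
n=3: pose=(7,-1,W); sL=200/173, sR=40/41; mL=640/7093, mR=-40/41; mL+mR=-6280/7093 → advance -1; mR−mL=-7560/7093 → turn -1·90°
n=4: pose=(8,-1,N); sL=25/29, sR=5/9; mL=40/261, mR=-5/9; mL+mR=-35/87 → advance -1; mR−mL=-185/261 → turn -1·90°
n=5: pose=(8,-2,E); sL=200/349, sR=8/13; mL=-96/4537, mR=-8/13; mL+mR=-2888/4537 → advance -1; mR−mL=-2696/4537 → turn -1·90°
n=6: pose=(7,-2,S); sL=20/29, sR=20/17; mL=-120/493, mR=-20/17; mL+mR=-700/493 → advance -1; mR−mL=-460/493 → turn -1·90°
n=7: pose=(7,-1,W); sL=200/173, sR=40/41; mL=640/7093, mR=-40/41; mL+mR=-6280/7093 → advance -1; mR−mL=-7560/7093 → turn -1·90°

0 25/29 5/9 40/261 -5/9 8 -1 N
1 200/349 8/13 -96/4537 -8/13 8 -2 E
2 20/29 20/17 -120/493 -20/17 7 -2 S
3 200/173 40/41 640/7093 -40/41 7 -1 W
4 25/29 5/9 40/261 -5/9 8 -1 N
5 200/349 8/13 -96/4537 -8/13 8 -2 E
6 20/29 20/17 -120/493 -20/17 7 -2 S
7 200/173 40/41 640/7093 -40/41 7 -1 W
final 8 -1 N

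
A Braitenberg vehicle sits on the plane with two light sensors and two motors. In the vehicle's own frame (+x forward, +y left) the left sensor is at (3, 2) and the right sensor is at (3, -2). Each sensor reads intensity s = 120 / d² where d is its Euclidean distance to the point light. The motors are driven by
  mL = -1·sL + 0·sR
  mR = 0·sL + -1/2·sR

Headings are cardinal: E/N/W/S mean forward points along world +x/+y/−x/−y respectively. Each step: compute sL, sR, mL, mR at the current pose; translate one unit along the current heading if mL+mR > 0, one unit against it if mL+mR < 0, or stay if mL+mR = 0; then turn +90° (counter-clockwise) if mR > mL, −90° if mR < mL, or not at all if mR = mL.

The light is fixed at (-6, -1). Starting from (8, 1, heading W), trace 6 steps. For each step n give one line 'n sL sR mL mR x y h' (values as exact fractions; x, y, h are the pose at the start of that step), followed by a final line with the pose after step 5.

0 120/121 120/137 -120/121 -60/137 8 1 W
1 12/29 12/17 -12/29 -6/17 9 1 S
2 120/349 24/65 -120/349 -12/65 9 2 E
3 2/3 30/73 -2/3 -15/73 8 2 N
4 120/121 120/137 -120/121 -60/137 8 1 W
5 12/29 12/17 -12/29 -6/17 9 1 S
final 9 2 E

n=0: pose=(8,1,W); sL=120/121, sR=120/137; mL=-120/121, mR=-60/137; mL+mR=-23700/16577 → advance -1; mR−mL=9180/16577 → turn +1·90°
n=1: pose=(9,1,S); sL=12/29, sR=12/17; mL=-12/29, mR=-6/17; mL+mR=-378/493 → advance -1; mR−mL=30/493 → turn +1·90°
n=2: pose=(9,2,E); sL=120/349, sR=24/65; mL=-120/349, mR=-12/65; mL+mR=-11988/22685 → advance -1; mR−mL=3612/22685 → turn +1·90°
n=3: pose=(8,2,N); sL=2/3, sR=30/73; mL=-2/3, mR=-15/73; mL+mR=-191/219 → advance -1; mR−mL=101/219 → turn +1·90°
n=4: pose=(8,1,W); sL=120/121, sR=120/137; mL=-120/121, mR=-60/137; mL+mR=-23700/16577 → advance -1; mR−mL=9180/16577 → turn +1·90°
n=5: pose=(9,1,S); sL=12/29, sR=12/17; mL=-12/29, mR=-6/17; mL+mR=-378/493 → advance -1; mR−mL=30/493 → turn +1·90°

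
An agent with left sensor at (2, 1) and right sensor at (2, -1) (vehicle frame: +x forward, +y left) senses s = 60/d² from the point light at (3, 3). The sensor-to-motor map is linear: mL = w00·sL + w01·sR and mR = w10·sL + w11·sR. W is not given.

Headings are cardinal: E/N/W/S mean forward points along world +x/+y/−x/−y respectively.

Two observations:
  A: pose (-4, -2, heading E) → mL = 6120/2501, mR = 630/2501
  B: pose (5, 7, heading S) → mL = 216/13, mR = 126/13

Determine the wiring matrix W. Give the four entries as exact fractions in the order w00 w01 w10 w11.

1 1 -1/2 1

obs A: pose=(-4,-2,E) → sL=60/41, sR=60/61, mL=6120/2501, mR=630/2501
obs B: pose=(5,7,S) → sL=60/13, sR=12, mL=216/13, mR=126/13
sensor matrix S = [[60/41, 60/61], [60/13, 12]]; det S = 423360/32513
solve [mL_A; mL_B] = S·[w00; w01] and [mR_A; mR_B] = S·[w10; w11]:
  w00 = 1, w01 = 1, w10 = -1/2, w11 = 1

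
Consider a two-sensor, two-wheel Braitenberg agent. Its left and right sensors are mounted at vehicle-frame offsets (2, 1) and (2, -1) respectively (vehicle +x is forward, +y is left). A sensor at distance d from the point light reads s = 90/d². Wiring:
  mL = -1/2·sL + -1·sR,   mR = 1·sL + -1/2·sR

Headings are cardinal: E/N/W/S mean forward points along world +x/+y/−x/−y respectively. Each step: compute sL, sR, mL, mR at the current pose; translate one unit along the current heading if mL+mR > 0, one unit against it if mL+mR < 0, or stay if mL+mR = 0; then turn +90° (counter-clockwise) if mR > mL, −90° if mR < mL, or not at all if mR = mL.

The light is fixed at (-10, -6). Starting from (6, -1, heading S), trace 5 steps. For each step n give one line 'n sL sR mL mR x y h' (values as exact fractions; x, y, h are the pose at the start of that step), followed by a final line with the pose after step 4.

0 45/149 5/13 -2075/3874 425/3874 6 -1 S
1 90/373 90/349 -49275/130177 14625/130177 6 0 E
2 9/26 9/32 -189/416 171/832 5 0 N
3 18/37 18/41 -1035/1517 405/1517 5 -1 W
4 45/149 5/13 -2075/3874 425/3874 6 -1 S
final 6 0 E

n=0: pose=(6,-1,S); sL=45/149, sR=5/13; mL=-2075/3874, mR=425/3874; mL+mR=-825/1937 → advance -1; mR−mL=1250/1937 → turn +1·90°
n=1: pose=(6,0,E); sL=90/373, sR=90/349; mL=-49275/130177, mR=14625/130177; mL+mR=-34650/130177 → advance -1; mR−mL=63900/130177 → turn +1·90°
n=2: pose=(5,0,N); sL=9/26, sR=9/32; mL=-189/416, mR=171/832; mL+mR=-207/832 → advance -1; mR−mL=549/832 → turn +1·90°
n=3: pose=(5,-1,W); sL=18/37, sR=18/41; mL=-1035/1517, mR=405/1517; mL+mR=-630/1517 → advance -1; mR−mL=1440/1517 → turn +1·90°
n=4: pose=(6,-1,S); sL=45/149, sR=5/13; mL=-2075/3874, mR=425/3874; mL+mR=-825/1937 → advance -1; mR−mL=1250/1937 → turn +1·90°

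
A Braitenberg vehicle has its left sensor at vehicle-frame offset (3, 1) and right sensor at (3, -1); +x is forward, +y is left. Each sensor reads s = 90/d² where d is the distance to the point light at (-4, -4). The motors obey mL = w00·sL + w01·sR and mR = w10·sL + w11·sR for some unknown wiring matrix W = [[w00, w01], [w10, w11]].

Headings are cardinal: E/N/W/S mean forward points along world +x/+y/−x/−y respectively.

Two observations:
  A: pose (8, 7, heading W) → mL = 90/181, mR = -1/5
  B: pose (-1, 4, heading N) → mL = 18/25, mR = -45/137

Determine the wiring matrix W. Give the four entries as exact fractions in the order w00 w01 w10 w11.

obs A: pose=(8,7,W) → sL=90/181, sR=2/5, mL=90/181, mR=-1/5
obs B: pose=(-1,4,N) → sL=18/25, sR=90/137, mL=18/25, mR=-45/137
sensor matrix S = [[90/181, 2/5], [18/25, 90/137]]; det S = 119808/3099625
solve [mL_A; mL_B] = S·[w00; w01] and [mR_A; mR_B] = S·[w10; w11]:
  w00 = 1, w01 = 0, w10 = 0, w11 = -1/2

1 0 0 -1/2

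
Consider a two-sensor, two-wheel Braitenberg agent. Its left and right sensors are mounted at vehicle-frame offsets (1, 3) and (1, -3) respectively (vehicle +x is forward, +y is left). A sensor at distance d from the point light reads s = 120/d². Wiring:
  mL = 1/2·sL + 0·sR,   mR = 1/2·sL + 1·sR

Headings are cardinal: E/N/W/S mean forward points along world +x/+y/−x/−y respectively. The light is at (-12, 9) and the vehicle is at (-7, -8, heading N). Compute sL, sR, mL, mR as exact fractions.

6/13 3/8 3/13 63/104

left sensor world pos  = (-10, -7); dL² = 260
right sensor world pos = (-4, -7); dR² = 320
sL = 120/260 = 6/13
sR = 120/320 = 3/8
mL = 1/2·sL + 0·sR = 3/13
mR = 1/2·sL + 1·sR = 63/104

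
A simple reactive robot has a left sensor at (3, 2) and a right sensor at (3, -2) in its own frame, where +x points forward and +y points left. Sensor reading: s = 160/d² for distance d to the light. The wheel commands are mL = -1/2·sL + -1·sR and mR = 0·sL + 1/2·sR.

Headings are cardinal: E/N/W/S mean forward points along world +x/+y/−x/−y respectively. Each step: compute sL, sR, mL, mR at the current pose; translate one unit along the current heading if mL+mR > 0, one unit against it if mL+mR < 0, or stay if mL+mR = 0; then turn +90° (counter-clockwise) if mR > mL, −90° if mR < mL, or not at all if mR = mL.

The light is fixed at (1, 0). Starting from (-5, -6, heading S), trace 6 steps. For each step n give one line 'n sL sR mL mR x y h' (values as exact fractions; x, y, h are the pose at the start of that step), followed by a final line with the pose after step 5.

n=0: pose=(-5,-6,S); sL=160/97, sR=32/29; mL=-5424/2813, mR=16/29; mL+mR=-3872/2813 → advance -1; mR−mL=6976/2813 → turn +1·90°
n=1: pose=(-5,-5,E); sL=80/9, sR=80/29; mL=-1880/261, mR=40/29; mL+mR=-1520/261 → advance -1; mR−mL=2240/261 → turn +1·90°
n=2: pose=(-6,-5,N); sL=32/17, sR=160/29; mL=-3184/493, mR=80/29; mL+mR=-1824/493 → advance -1; mR−mL=4544/493 → turn +1·90°
n=3: pose=(-6,-6,W); sL=40/41, sR=40/29; mL=-2220/1189, mR=20/29; mL+mR=-1400/1189 → advance -1; mR−mL=3040/1189 → turn +1·90°
n=4: pose=(-5,-6,S); sL=160/97, sR=32/29; mL=-5424/2813, mR=16/29; mL+mR=-3872/2813 → advance -1; mR−mL=6976/2813 → turn +1·90°
n=5: pose=(-5,-5,E); sL=80/9, sR=80/29; mL=-1880/261, mR=40/29; mL+mR=-1520/261 → advance -1; mR−mL=2240/261 → turn +1·90°

0 160/97 32/29 -5424/2813 16/29 -5 -6 S
1 80/9 80/29 -1880/261 40/29 -5 -5 E
2 32/17 160/29 -3184/493 80/29 -6 -5 N
3 40/41 40/29 -2220/1189 20/29 -6 -6 W
4 160/97 32/29 -5424/2813 16/29 -5 -6 S
5 80/9 80/29 -1880/261 40/29 -5 -5 E
final -6 -5 N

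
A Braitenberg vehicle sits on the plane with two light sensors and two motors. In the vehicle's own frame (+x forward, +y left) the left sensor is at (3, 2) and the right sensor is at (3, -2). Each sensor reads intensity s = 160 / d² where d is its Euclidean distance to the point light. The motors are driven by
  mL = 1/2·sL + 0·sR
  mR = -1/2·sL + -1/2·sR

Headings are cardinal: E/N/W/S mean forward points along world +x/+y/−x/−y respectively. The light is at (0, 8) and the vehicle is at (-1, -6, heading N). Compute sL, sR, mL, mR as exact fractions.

16/13 80/61 8/13 -1008/793

left sensor world pos  = (-3, -3); dL² = 130
right sensor world pos = (1, -3); dR² = 122
sL = 160/130 = 16/13
sR = 160/122 = 80/61
mL = 1/2·sL + 0·sR = 8/13
mR = -1/2·sL + -1/2·sR = -1008/793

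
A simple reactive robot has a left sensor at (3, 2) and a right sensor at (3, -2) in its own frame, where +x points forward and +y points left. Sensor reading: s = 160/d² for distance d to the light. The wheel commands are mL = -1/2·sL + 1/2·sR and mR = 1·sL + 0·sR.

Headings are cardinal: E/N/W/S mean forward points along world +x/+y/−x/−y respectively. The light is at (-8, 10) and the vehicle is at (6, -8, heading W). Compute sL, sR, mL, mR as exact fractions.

left sensor world pos  = (3, -10); dL² = 521
right sensor world pos = (3, -6); dR² = 377
sL = 160/521 = 160/521
sR = 160/377 = 160/377
mL = -1/2·sL + 1/2·sR = 11520/196417
mR = 1·sL + 0·sR = 160/521

160/521 160/377 11520/196417 160/521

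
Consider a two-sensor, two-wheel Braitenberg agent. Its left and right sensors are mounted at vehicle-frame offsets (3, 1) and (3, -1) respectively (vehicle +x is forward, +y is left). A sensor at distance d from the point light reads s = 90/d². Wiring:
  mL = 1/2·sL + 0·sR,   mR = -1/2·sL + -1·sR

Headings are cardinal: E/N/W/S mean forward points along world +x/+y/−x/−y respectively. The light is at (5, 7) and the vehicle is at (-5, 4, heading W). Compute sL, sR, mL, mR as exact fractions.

left sensor world pos  = (-8, 3); dL² = 185
right sensor world pos = (-8, 5); dR² = 173
sL = 90/185 = 18/37
sR = 90/173 = 90/173
mL = 1/2·sL + 0·sR = 9/37
mR = -1/2·sL + -1·sR = -4887/6401

18/37 90/173 9/37 -4887/6401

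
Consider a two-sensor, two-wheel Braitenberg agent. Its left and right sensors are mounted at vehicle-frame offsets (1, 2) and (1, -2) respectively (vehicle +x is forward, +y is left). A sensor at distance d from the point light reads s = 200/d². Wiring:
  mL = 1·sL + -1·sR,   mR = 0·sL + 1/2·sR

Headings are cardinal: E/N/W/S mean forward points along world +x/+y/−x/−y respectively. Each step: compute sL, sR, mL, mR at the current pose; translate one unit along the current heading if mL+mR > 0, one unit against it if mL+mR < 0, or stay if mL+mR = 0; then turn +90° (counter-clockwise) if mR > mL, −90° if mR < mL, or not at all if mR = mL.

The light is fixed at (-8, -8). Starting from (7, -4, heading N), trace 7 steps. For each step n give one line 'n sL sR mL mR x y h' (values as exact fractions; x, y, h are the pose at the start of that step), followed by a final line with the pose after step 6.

n=0: pose=(7,-4,N); sL=100/97, sR=100/157; mL=6000/15229, mR=50/157; mL+mR=10850/15229 → advance +1; mR−mL=-1150/15229 → turn -1·90°
n=1: pose=(7,-3,E); sL=40/61, sR=40/53; mL=-320/3233, mR=20/53; mL+mR=900/3233 → advance +1; mR−mL=1540/3233 → turn +1·90°
n=2: pose=(8,-3,N); sL=25/29, sR=5/9; mL=80/261, mR=5/18; mL+mR=305/522 → advance +1; mR−mL=-5/174 → turn -1·90°
n=3: pose=(8,-2,E); sL=200/353, sR=40/61; mL=-1920/21533, mR=20/61; mL+mR=5140/21533 → advance +1; mR−mL=8980/21533 → turn +1·90°
n=4: pose=(9,-2,N); sL=100/137, sR=20/41; mL=1360/5617, mR=10/41; mL+mR=2730/5617 → advance +1; mR−mL=10/5617 → turn +1·90°
n=5: pose=(9,-1,W); sL=200/281, sR=200/337; mL=11200/94697, mR=100/337; mL+mR=39300/94697 → advance +1; mR−mL=16900/94697 → turn +1·90°
n=6: pose=(8,-1,S); sL=5/9, sR=25/29; mL=-80/261, mR=25/58; mL+mR=65/522 → advance +1; mR−mL=385/522 → turn +1·90°

0 100/97 100/157 6000/15229 50/157 7 -4 N
1 40/61 40/53 -320/3233 20/53 7 -3 E
2 25/29 5/9 80/261 5/18 8 -3 N
3 200/353 40/61 -1920/21533 20/61 8 -2 E
4 100/137 20/41 1360/5617 10/41 9 -2 N
5 200/281 200/337 11200/94697 100/337 9 -1 W
6 5/9 25/29 -80/261 25/58 8 -1 S
final 8 -2 E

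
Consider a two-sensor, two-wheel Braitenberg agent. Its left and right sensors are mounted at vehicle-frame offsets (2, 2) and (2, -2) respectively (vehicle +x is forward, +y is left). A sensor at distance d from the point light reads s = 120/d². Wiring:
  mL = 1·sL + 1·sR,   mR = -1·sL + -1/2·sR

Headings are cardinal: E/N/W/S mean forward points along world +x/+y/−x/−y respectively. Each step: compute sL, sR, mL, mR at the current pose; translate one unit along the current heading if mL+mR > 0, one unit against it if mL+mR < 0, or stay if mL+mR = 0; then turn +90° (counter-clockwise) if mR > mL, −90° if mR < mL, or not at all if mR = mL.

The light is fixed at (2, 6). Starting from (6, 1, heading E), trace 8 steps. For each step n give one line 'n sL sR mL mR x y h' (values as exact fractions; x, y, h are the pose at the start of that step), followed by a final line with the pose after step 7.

0 8/3 24/17 208/51 -172/51 6 1 E
1 60/49 60/29 4680/1421 -3210/1421 7 1 S
2 120/73 24/5 2352/365 -1476/365 7 0 W
3 6 30/13 108/13 -93/13 6 0 N
4 8/3 24/17 208/51 -172/51 6 1 E
5 60/49 60/29 4680/1421 -3210/1421 7 1 S
6 120/73 24/5 2352/365 -1476/365 7 0 W
7 6 30/13 108/13 -93/13 6 0 N
final 6 1 E

n=0: pose=(6,1,E); sL=8/3, sR=24/17; mL=208/51, mR=-172/51; mL+mR=12/17 → advance +1; mR−mL=-380/51 → turn -1·90°
n=1: pose=(7,1,S); sL=60/49, sR=60/29; mL=4680/1421, mR=-3210/1421; mL+mR=30/29 → advance +1; mR−mL=-7890/1421 → turn -1·90°
n=2: pose=(7,0,W); sL=120/73, sR=24/5; mL=2352/365, mR=-1476/365; mL+mR=12/5 → advance +1; mR−mL=-3828/365 → turn -1·90°
n=3: pose=(6,0,N); sL=6, sR=30/13; mL=108/13, mR=-93/13; mL+mR=15/13 → advance +1; mR−mL=-201/13 → turn -1·90°
n=4: pose=(6,1,E); sL=8/3, sR=24/17; mL=208/51, mR=-172/51; mL+mR=12/17 → advance +1; mR−mL=-380/51 → turn -1·90°
n=5: pose=(7,1,S); sL=60/49, sR=60/29; mL=4680/1421, mR=-3210/1421; mL+mR=30/29 → advance +1; mR−mL=-7890/1421 → turn -1·90°
n=6: pose=(7,0,W); sL=120/73, sR=24/5; mL=2352/365, mR=-1476/365; mL+mR=12/5 → advance +1; mR−mL=-3828/365 → turn -1·90°
n=7: pose=(6,0,N); sL=6, sR=30/13; mL=108/13, mR=-93/13; mL+mR=15/13 → advance +1; mR−mL=-201/13 → turn -1·90°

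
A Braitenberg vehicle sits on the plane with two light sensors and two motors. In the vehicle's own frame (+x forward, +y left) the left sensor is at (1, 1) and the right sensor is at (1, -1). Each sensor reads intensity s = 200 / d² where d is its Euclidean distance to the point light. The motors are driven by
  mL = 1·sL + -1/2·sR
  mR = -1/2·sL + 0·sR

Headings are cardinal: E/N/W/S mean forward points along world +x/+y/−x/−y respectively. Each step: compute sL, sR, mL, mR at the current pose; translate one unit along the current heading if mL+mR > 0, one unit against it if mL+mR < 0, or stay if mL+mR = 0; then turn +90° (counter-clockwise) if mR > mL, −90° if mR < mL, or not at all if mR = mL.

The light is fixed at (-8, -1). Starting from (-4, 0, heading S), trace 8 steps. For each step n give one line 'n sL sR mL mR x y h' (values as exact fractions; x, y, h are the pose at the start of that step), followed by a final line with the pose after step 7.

0 8 200/9 -28/9 -4 -4 0 S
1 20 100/9 130/9 -10 -4 1 W
2 200/13 8 148/13 -100/13 -5 1 N
3 25/4 10 5/4 -25/8 -5 2 E
4 200/13 40 -60/13 -100/13 -6 2 S
5 20 100/13 210/13 -10 -6 3 W
6 8 200/29 132/29 -4 -7 3 N
7 5 10 0 -5/2 -7 4 E
final -8 4 S

n=0: pose=(-4,0,S); sL=8, sR=200/9; mL=-28/9, mR=-4; mL+mR=-64/9 → advance -1; mR−mL=-8/9 → turn -1·90°
n=1: pose=(-4,1,W); sL=20, sR=100/9; mL=130/9, mR=-10; mL+mR=40/9 → advance +1; mR−mL=-220/9 → turn -1·90°
n=2: pose=(-5,1,N); sL=200/13, sR=8; mL=148/13, mR=-100/13; mL+mR=48/13 → advance +1; mR−mL=-248/13 → turn -1·90°
n=3: pose=(-5,2,E); sL=25/4, sR=10; mL=5/4, mR=-25/8; mL+mR=-15/8 → advance -1; mR−mL=-35/8 → turn -1·90°
n=4: pose=(-6,2,S); sL=200/13, sR=40; mL=-60/13, mR=-100/13; mL+mR=-160/13 → advance -1; mR−mL=-40/13 → turn -1·90°
n=5: pose=(-6,3,W); sL=20, sR=100/13; mL=210/13, mR=-10; mL+mR=80/13 → advance +1; mR−mL=-340/13 → turn -1·90°
n=6: pose=(-7,3,N); sL=8, sR=200/29; mL=132/29, mR=-4; mL+mR=16/29 → advance +1; mR−mL=-248/29 → turn -1·90°
n=7: pose=(-7,4,E); sL=5, sR=10; mL=0, mR=-5/2; mL+mR=-5/2 → advance -1; mR−mL=-5/2 → turn -1·90°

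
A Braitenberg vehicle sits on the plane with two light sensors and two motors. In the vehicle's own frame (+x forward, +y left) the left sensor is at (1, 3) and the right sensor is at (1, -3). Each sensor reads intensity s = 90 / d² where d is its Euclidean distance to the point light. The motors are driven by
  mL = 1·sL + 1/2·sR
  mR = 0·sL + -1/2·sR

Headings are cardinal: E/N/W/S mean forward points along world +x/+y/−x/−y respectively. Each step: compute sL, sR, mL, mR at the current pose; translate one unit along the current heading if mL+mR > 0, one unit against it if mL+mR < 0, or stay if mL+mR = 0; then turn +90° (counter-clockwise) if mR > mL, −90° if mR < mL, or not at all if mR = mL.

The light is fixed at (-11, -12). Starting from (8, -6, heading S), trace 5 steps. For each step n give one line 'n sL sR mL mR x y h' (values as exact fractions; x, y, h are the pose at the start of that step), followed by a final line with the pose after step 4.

0 90/509 90/281 48195/143029 -45/281 8 -6 S
1 45/164 45/194 3105/7954 -45/388 8 -7 W
2 10/29 10/53 675/1537 -5/53 7 -7 N
3 45/221 9/37 5319/16354 -9/74 7 -6 E
4 90/509 90/281 48195/143029 -45/281 8 -6 S
final 8 -7 W

n=0: pose=(8,-6,S); sL=90/509, sR=90/281; mL=48195/143029, mR=-45/281; mL+mR=90/509 → advance +1; mR−mL=-71100/143029 → turn -1·90°
n=1: pose=(8,-7,W); sL=45/164, sR=45/194; mL=3105/7954, mR=-45/388; mL+mR=45/164 → advance +1; mR−mL=-8055/15908 → turn -1·90°
n=2: pose=(7,-7,N); sL=10/29, sR=10/53; mL=675/1537, mR=-5/53; mL+mR=10/29 → advance +1; mR−mL=-820/1537 → turn -1·90°
n=3: pose=(7,-6,E); sL=45/221, sR=9/37; mL=5319/16354, mR=-9/74; mL+mR=45/221 → advance +1; mR−mL=-3654/8177 → turn -1·90°
n=4: pose=(8,-6,S); sL=90/509, sR=90/281; mL=48195/143029, mR=-45/281; mL+mR=90/509 → advance +1; mR−mL=-71100/143029 → turn -1·90°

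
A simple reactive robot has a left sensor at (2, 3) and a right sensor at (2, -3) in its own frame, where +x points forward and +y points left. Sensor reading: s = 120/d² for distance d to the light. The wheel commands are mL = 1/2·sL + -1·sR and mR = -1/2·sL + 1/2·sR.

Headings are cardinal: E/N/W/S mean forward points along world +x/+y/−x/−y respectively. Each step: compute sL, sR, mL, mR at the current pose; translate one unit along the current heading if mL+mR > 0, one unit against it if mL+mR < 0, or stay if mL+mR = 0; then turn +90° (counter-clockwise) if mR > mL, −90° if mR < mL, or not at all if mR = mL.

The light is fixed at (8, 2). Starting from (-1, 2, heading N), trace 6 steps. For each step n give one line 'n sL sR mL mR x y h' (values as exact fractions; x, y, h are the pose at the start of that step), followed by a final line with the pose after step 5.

n=0: pose=(-1,2,N); sL=30/37, sR=3; mL=-96/37, mR=81/74; mL+mR=-3/2 → advance -1; mR−mL=273/74 → turn +1·90°
n=1: pose=(-1,1,W); sL=120/137, sR=24/25; mL=-1788/3425, mR=144/3425; mL+mR=-12/25 → advance -1; mR−mL=1932/3425 → turn +1·90°
n=2: pose=(0,1,S); sL=60/17, sR=12/13; mL=186/221, mR=-288/221; mL+mR=-6/13 → advance -1; mR−mL=-474/221 → turn -1·90°
n=3: pose=(0,2,W); sL=120/109, sR=120/109; mL=-60/109, mR=0; mL+mR=-60/109 → advance -1; mR−mL=60/109 → turn +1·90°
n=4: pose=(1,2,S); sL=6, sR=15/13; mL=24/13, mR=-63/26; mL+mR=-15/26 → advance -1; mR−mL=-111/26 → turn -1·90°
n=5: pose=(1,3,W); sL=24/17, sR=120/97; mL=-876/1649, mR=-144/1649; mL+mR=-60/97 → advance -1; mR−mL=732/1649 → turn +1·90°

0 30/37 3 -96/37 81/74 -1 2 N
1 120/137 24/25 -1788/3425 144/3425 -1 1 W
2 60/17 12/13 186/221 -288/221 0 1 S
3 120/109 120/109 -60/109 0 0 2 W
4 6 15/13 24/13 -63/26 1 2 S
5 24/17 120/97 -876/1649 -144/1649 1 3 W
final 2 3 S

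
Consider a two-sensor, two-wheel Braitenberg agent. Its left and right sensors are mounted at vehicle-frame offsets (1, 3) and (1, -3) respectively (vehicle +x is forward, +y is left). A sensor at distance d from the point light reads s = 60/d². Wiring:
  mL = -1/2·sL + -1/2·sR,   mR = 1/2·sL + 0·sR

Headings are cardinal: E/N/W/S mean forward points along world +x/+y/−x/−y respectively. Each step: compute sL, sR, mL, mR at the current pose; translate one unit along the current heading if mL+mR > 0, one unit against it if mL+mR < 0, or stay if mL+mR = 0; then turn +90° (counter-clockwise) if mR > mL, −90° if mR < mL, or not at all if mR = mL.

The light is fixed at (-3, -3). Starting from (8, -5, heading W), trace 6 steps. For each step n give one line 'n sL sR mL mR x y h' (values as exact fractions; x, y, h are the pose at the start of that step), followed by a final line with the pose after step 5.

0 12/25 60/101 -1356/2525 6/25 8 -5 W
1 10/39 2/3 -6/13 5/39 9 -5 S
2 60/173 12/37 -2148/6401 30/173 9 -4 E
3 15/16 15/49 -975/1568 15/32 8 -4 N
4 12/25 60/101 -1356/2525 6/25 8 -5 W
5 10/39 2/3 -6/13 5/39 9 -5 S
final 9 -4 E

n=0: pose=(8,-5,W); sL=12/25, sR=60/101; mL=-1356/2525, mR=6/25; mL+mR=-30/101 → advance -1; mR−mL=1962/2525 → turn +1·90°
n=1: pose=(9,-5,S); sL=10/39, sR=2/3; mL=-6/13, mR=5/39; mL+mR=-1/3 → advance -1; mR−mL=23/39 → turn +1·90°
n=2: pose=(9,-4,E); sL=60/173, sR=12/37; mL=-2148/6401, mR=30/173; mL+mR=-6/37 → advance -1; mR−mL=3258/6401 → turn +1·90°
n=3: pose=(8,-4,N); sL=15/16, sR=15/49; mL=-975/1568, mR=15/32; mL+mR=-15/98 → advance -1; mR−mL=855/784 → turn +1·90°
n=4: pose=(8,-5,W); sL=12/25, sR=60/101; mL=-1356/2525, mR=6/25; mL+mR=-30/101 → advance -1; mR−mL=1962/2525 → turn +1·90°
n=5: pose=(9,-5,S); sL=10/39, sR=2/3; mL=-6/13, mR=5/39; mL+mR=-1/3 → advance -1; mR−mL=23/39 → turn +1·90°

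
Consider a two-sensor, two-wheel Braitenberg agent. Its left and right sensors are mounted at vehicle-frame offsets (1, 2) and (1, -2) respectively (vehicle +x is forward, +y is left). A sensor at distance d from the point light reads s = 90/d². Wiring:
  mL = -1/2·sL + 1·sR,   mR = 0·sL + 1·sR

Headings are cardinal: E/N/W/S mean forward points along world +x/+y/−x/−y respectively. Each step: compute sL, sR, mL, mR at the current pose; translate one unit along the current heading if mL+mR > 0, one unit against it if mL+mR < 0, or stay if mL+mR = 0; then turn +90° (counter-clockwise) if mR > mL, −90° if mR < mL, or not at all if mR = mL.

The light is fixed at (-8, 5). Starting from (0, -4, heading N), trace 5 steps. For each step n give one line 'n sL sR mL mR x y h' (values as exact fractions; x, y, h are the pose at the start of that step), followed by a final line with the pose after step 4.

n=0: pose=(0,-4,N); sL=9/10, sR=45/82; mL=81/820, mR=45/82; mL+mR=531/820 → advance +1; mR−mL=9/20 → turn +1·90°
n=1: pose=(0,-3,W); sL=90/149, sR=18/17; mL=1917/2533, mR=18/17; mL+mR=4599/2533 → advance +1; mR−mL=45/149 → turn +1·90°
n=2: pose=(-1,-3,S); sL=5/9, sR=45/53; mL=545/954, mR=45/53; mL+mR=1355/954 → advance +1; mR−mL=5/18 → turn +1·90°
n=3: pose=(-1,-4,E); sL=90/113, sR=18/37; mL=369/4181, mR=18/37; mL+mR=2403/4181 → advance +1; mR−mL=45/113 → turn +1·90°
n=4: pose=(0,-4,N); sL=9/10, sR=45/82; mL=81/820, mR=45/82; mL+mR=531/820 → advance +1; mR−mL=9/20 → turn +1·90°

0 9/10 45/82 81/820 45/82 0 -4 N
1 90/149 18/17 1917/2533 18/17 0 -3 W
2 5/9 45/53 545/954 45/53 -1 -3 S
3 90/113 18/37 369/4181 18/37 -1 -4 E
4 9/10 45/82 81/820 45/82 0 -4 N
final 0 -3 W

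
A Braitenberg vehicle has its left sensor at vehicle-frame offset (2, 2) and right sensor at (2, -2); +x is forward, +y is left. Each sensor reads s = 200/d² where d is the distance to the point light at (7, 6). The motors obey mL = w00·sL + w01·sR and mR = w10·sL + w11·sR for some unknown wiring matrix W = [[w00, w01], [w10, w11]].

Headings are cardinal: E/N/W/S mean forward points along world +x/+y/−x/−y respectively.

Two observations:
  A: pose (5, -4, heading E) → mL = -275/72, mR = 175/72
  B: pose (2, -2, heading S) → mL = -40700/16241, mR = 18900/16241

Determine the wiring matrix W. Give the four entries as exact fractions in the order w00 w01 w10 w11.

-1 -1/2 1 -1/2

obs A: pose=(5,-4,E) → sL=25/8, sR=25/18, mL=-275/72, mR=175/72
obs B: pose=(2,-2,S) → sL=200/109, sR=200/149, mL=-40700/16241, mR=18900/16241
sensor matrix S = [[25/8, 25/18], [200/109, 200/149]]; det S = 240625/146169
solve [mL_A; mL_B] = S·[w00; w01] and [mR_A; mR_B] = S·[w10; w11]:
  w00 = -1, w01 = -1/2, w10 = 1, w11 = -1/2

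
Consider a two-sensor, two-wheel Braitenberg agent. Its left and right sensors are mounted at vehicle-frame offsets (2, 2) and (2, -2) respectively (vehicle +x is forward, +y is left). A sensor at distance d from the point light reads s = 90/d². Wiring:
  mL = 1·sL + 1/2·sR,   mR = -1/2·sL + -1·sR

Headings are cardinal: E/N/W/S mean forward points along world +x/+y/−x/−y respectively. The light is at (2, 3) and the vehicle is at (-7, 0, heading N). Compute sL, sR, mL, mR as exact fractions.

45/61 9/5 999/610 -1323/610

left sensor world pos  = (-9, 2); dL² = 122
right sensor world pos = (-5, 2); dR² = 50
sL = 90/122 = 45/61
sR = 90/50 = 9/5
mL = 1·sL + 1/2·sR = 999/610
mR = -1/2·sL + -1·sR = -1323/610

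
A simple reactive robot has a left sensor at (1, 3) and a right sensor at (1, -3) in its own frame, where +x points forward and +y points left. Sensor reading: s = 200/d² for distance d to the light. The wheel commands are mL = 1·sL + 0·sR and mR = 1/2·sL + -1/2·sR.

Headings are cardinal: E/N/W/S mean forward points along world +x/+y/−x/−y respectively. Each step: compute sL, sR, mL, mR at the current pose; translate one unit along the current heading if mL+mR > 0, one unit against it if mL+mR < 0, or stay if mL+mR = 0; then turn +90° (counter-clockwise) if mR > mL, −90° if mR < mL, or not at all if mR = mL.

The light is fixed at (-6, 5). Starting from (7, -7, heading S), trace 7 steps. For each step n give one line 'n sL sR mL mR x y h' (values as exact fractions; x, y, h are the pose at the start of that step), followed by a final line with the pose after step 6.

n=0: pose=(7,-7,S); sL=8/17, sR=200/269; mL=8/17, mR=-624/4573; mL+mR=1528/4573 → advance +1; mR−mL=-2776/4573 → turn -1·90°
n=1: pose=(7,-8,W); sL=1/2, sR=50/61; mL=1/2, mR=-39/244; mL+mR=83/244 → advance +1; mR−mL=-161/244 → turn -1·90°
n=2: pose=(6,-8,N); sL=8/9, sR=200/369; mL=8/9, mR=64/369; mL+mR=392/369 → advance +1; mR−mL=-88/123 → turn -1·90°
n=3: pose=(6,-7,E); sL=4/5, sR=100/197; mL=4/5, mR=144/985; mL+mR=932/985 → advance +1; mR−mL=-644/985 → turn -1·90°
n=4: pose=(7,-7,S); sL=8/17, sR=200/269; mL=8/17, mR=-624/4573; mL+mR=1528/4573 → advance +1; mR−mL=-2776/4573 → turn -1·90°
n=5: pose=(7,-8,W); sL=1/2, sR=50/61; mL=1/2, mR=-39/244; mL+mR=83/244 → advance +1; mR−mL=-161/244 → turn -1·90°
n=6: pose=(6,-8,N); sL=8/9, sR=200/369; mL=8/9, mR=64/369; mL+mR=392/369 → advance +1; mR−mL=-88/123 → turn -1·90°

0 8/17 200/269 8/17 -624/4573 7 -7 S
1 1/2 50/61 1/2 -39/244 7 -8 W
2 8/9 200/369 8/9 64/369 6 -8 N
3 4/5 100/197 4/5 144/985 6 -7 E
4 8/17 200/269 8/17 -624/4573 7 -7 S
5 1/2 50/61 1/2 -39/244 7 -8 W
6 8/9 200/369 8/9 64/369 6 -8 N
final 6 -7 E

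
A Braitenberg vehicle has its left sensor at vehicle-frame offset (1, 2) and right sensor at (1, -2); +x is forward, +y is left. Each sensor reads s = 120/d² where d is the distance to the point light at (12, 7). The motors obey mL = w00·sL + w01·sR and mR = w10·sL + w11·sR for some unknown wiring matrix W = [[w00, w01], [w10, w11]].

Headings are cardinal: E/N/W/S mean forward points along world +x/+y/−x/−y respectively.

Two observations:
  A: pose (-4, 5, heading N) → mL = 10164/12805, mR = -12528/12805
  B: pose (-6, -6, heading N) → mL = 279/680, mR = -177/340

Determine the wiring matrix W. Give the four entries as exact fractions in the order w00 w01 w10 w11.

obs A: pose=(-4,5,N) → sL=24/65, sR=120/197, mL=10164/12805, mR=-12528/12805
obs B: pose=(-6,-6,N) → sL=15/68, sR=3/10, mL=279/680, mR=-177/340
sensor matrix S = [[24/65, 120/197], [15/68, 3/10]]; det S = -25686/1088425
solve [mL_A; mL_B] = S·[w00; w01] and [mR_A; mR_B] = S·[w10; w11]:
  w00 = 1/2, w01 = 1, w10 = -1, w11 = -1

1/2 1 -1 -1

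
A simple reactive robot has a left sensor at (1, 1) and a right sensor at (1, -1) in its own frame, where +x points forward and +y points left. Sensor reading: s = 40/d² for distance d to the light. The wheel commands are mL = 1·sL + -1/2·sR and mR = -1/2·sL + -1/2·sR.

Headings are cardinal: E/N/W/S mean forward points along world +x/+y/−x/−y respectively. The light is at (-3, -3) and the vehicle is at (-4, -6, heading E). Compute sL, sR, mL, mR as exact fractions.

10 5/2 35/4 -25/4

left sensor world pos  = (-3, -5); dL² = 4
right sensor world pos = (-3, -7); dR² = 16
sL = 40/4 = 10
sR = 40/16 = 5/2
mL = 1·sL + -1/2·sR = 35/4
mR = -1/2·sL + -1/2·sR = -25/4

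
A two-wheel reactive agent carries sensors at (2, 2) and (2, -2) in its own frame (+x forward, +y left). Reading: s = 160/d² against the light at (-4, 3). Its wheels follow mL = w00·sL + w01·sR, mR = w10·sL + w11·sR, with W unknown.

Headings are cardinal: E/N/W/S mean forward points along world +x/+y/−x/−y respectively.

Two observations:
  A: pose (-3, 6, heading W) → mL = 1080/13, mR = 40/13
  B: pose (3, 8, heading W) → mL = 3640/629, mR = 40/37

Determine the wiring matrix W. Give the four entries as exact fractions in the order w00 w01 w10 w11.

obs A: pose=(-3,6,W) → sL=80, sR=80/13, mL=1080/13, mR=40/13
obs B: pose=(3,8,W) → sL=80/17, sR=80/37, mL=3640/629, mR=40/37
sensor matrix S = [[80, 80/13], [80/17, 80/37]]; det S = 1177600/8177
solve [mL_A; mL_B] = S·[w00; w01] and [mR_A; mR_B] = S·[w10; w11]:
  w00 = 1, w01 = 1/2, w10 = 0, w11 = 1/2

1 1/2 0 1/2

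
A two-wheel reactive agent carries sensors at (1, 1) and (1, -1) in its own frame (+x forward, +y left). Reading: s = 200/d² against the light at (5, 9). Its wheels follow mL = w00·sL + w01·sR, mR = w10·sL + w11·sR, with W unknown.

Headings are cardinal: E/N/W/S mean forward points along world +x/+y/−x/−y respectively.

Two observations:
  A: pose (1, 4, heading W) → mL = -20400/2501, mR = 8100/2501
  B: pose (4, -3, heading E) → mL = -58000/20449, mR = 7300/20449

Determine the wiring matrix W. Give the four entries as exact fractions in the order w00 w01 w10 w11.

-1 -1 -1/2 1

obs A: pose=(1,4,W) → sL=200/61, sR=200/41, mL=-20400/2501, mR=8100/2501
obs B: pose=(4,-3,E) → sL=200/121, sR=200/169, mL=-58000/20449, mR=7300/20449
sensor matrix S = [[200/61, 200/41], [200/121, 200/169]]; det S = -213920000/51142949
solve [mL_A; mL_B] = S·[w00; w01] and [mR_A; mR_B] = S·[w10; w11]:
  w00 = -1, w01 = -1, w10 = -1/2, w11 = 1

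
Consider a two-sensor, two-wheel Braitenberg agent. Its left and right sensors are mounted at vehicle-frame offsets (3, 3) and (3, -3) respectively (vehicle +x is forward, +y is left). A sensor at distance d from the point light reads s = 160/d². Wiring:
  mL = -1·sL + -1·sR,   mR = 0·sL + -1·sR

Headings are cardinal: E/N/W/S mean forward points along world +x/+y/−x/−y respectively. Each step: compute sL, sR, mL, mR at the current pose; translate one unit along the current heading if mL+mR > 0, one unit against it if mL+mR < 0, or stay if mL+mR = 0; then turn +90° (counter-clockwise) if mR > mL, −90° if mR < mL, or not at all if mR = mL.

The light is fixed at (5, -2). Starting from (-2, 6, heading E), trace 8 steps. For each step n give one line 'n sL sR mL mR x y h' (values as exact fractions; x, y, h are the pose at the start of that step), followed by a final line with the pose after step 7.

n=0: pose=(-2,6,E); sL=160/137, sR=160/41; mL=-28480/5617, mR=-160/41; mL+mR=-50400/5617 → advance -1; mR−mL=160/137 → turn +1·90°
n=1: pose=(-3,6,N); sL=80/121, sR=80/73; mL=-15520/8833, mR=-80/73; mL+mR=-25200/8833 → advance -1; mR−mL=80/121 → turn +1·90°
n=2: pose=(-3,5,W); sL=160/137, sR=160/221; mL=-57280/30277, mR=-160/221; mL+mR=-79200/30277 → advance -1; mR−mL=160/137 → turn +1·90°
n=3: pose=(-2,5,S); sL=5, sR=40/29; mL=-185/29, mR=-40/29; mL+mR=-225/29 → advance -1; mR−mL=5 → turn +1·90°
n=4: pose=(-2,6,E); sL=160/137, sR=160/41; mL=-28480/5617, mR=-160/41; mL+mR=-50400/5617 → advance -1; mR−mL=160/137 → turn +1·90°
n=5: pose=(-3,6,N); sL=80/121, sR=80/73; mL=-15520/8833, mR=-80/73; mL+mR=-25200/8833 → advance -1; mR−mL=80/121 → turn +1·90°
n=6: pose=(-3,5,W); sL=160/137, sR=160/221; mL=-57280/30277, mR=-160/221; mL+mR=-79200/30277 → advance -1; mR−mL=160/137 → turn +1·90°
n=7: pose=(-2,5,S); sL=5, sR=40/29; mL=-185/29, mR=-40/29; mL+mR=-225/29 → advance -1; mR−mL=5 → turn +1·90°

0 160/137 160/41 -28480/5617 -160/41 -2 6 E
1 80/121 80/73 -15520/8833 -80/73 -3 6 N
2 160/137 160/221 -57280/30277 -160/221 -3 5 W
3 5 40/29 -185/29 -40/29 -2 5 S
4 160/137 160/41 -28480/5617 -160/41 -2 6 E
5 80/121 80/73 -15520/8833 -80/73 -3 6 N
6 160/137 160/221 -57280/30277 -160/221 -3 5 W
7 5 40/29 -185/29 -40/29 -2 5 S
final -2 6 E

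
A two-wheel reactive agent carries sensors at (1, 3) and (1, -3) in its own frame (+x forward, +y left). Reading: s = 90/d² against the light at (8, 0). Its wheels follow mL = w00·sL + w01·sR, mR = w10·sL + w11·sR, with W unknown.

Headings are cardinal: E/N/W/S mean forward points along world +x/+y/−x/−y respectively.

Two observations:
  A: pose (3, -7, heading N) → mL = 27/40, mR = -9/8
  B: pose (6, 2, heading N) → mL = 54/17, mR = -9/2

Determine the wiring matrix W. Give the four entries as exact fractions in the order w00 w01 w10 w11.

obs A: pose=(3,-7,N) → sL=9/10, sR=9/4, mL=27/40, mR=-9/8
obs B: pose=(6,2,N) → sL=45/17, sR=9, mL=54/17, mR=-9/2
sensor matrix S = [[9/10, 9/4], [45/17, 9]]; det S = 729/340
solve [mL_A; mL_B] = S·[w00; w01] and [mR_A; mR_B] = S·[w10; w11]:
  w00 = -1/2, w01 = 1/2, w10 = 0, w11 = -1/2

-1/2 1/2 0 -1/2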